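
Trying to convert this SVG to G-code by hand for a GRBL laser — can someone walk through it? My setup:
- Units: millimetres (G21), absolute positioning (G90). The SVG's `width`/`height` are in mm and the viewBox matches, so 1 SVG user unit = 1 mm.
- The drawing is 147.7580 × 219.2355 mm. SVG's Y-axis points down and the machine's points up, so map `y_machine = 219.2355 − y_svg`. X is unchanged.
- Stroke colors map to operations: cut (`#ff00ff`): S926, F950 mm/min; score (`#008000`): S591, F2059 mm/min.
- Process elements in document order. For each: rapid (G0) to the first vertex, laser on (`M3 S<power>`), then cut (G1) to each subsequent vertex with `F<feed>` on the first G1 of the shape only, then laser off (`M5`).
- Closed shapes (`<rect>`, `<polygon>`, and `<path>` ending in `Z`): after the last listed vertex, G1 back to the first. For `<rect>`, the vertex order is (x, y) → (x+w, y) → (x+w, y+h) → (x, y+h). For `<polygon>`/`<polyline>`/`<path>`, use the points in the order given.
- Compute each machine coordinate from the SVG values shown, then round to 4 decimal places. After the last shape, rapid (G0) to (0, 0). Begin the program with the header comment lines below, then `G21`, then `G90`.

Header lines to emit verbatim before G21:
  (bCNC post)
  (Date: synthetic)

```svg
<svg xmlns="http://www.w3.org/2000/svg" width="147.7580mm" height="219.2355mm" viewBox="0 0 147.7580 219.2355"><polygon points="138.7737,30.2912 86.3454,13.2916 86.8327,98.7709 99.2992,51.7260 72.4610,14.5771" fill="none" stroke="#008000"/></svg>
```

(bCNC post)
(Date: synthetic)
G21
G90
G0 X138.7737 Y188.9443
M3 S591
G1 X86.3454 Y205.9439 F2059
G1 X86.8327 Y120.4646
G1 X99.2992 Y167.5095
G1 X72.4610 Y204.6584
G1 X138.7737 Y188.9443
M5
G0 X0.0000 Y0.0000

Since the viewBox matches the mm dimensions, user units are millimetres directly. The only transform is the Y-flip y_m = 219.2355 − y_svg.

Shape 1 is a closed polygon drawn with `<polygon>`. Its stroke #008000 means score at S591, F2059. After flipping Y the toolpath is (138.7737,188.9443) → (86.3454,205.9439) → (86.8327,120.4646) → (99.2992,167.5095) → (72.4610,204.6584) → (138.7737,188.9443), returning to the start.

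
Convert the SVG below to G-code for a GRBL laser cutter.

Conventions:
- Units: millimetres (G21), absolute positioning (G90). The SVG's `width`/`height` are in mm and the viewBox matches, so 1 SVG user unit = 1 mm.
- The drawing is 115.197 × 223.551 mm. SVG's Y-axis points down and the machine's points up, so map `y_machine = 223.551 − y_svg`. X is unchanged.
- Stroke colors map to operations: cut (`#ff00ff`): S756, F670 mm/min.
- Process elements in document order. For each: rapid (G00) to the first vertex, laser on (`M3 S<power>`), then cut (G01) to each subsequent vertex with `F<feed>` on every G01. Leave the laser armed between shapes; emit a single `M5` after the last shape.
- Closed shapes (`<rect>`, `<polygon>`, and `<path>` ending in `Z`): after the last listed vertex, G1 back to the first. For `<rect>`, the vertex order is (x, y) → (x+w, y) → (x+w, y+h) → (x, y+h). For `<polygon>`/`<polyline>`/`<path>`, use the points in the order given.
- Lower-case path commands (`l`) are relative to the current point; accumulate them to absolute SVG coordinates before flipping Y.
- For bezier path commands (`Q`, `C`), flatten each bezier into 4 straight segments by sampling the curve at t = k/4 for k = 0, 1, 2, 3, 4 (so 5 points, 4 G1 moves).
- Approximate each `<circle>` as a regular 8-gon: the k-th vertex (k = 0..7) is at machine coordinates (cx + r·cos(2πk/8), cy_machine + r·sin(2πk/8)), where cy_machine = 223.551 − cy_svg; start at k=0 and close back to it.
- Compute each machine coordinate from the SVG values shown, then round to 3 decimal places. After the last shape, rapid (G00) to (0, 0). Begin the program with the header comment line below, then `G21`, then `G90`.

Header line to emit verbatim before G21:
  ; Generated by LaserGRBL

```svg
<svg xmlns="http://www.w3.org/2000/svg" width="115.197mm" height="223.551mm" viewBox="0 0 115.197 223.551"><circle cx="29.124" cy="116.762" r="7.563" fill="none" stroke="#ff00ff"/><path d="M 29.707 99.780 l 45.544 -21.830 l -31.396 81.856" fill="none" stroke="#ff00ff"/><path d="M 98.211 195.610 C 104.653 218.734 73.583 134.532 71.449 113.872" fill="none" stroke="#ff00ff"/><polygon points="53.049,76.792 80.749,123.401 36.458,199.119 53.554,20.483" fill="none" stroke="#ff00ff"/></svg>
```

Since the viewBox matches the mm dimensions, user units are millimetres directly. The only transform is the Y-flip y_m = 223.551 − y_svg.

Shape 1 is a circle drawn with `<circle>`. Its stroke #ff00ff means cut at S756, F670. After flipping Y the toolpath is (36.687,106.789) → (34.472,112.137) → (29.124,114.352) → (23.776,112.137) → (21.561,106.789) → (23.776,101.441) → (29.124,99.226) → (34.472,101.441) → (36.687,106.789), returning to the start.

Shape 2 is a open polyline drawn with `<path>`. Its stroke #ff00ff means cut at S756, F670. After flipping Y the toolpath is (29.707,123.771) → (75.251,145.601) → (43.855,63.745).

Shape 3 is a cubic bezier drawn with `<path>`. Its stroke #ff00ff means cut at S756, F670. After flipping Y the toolpath is (98.211,27.941) → (97.047,28.052) → (88.046,52.391) → (77.437,84.940) → (71.449,109.679).

Shape 4 is a closed polygon drawn with `<polygon>`. Its stroke #ff00ff means cut at S756, F670. After flipping Y the toolpath is (53.049,146.759) → (80.749,100.150) → (36.458,24.432) → (53.554,203.068) → (53.049,146.759), returning to the start.

; Generated by LaserGRBL
G21
G90
G00 X36.687 Y106.789
M3 S756
G01 X34.472 Y112.137 F670
G01 X29.124 Y114.352 F670
G01 X23.776 Y112.137 F670
G01 X21.561 Y106.789 F670
G01 X23.776 Y101.441 F670
G01 X29.124 Y99.226 F670
G01 X34.472 Y101.441 F670
G01 X36.687 Y106.789 F670
G00 X29.707 Y123.771
M3 S756
G01 X75.251 Y145.601 F670
G01 X43.855 Y63.745 F670
G00 X98.211 Y27.941
M3 S756
G01 X97.047 Y28.052 F670
G01 X88.046 Y52.391 F670
G01 X77.437 Y84.940 F670
G01 X71.449 Y109.679 F670
G00 X53.049 Y146.759
M3 S756
G01 X80.749 Y100.150 F670
G01 X36.458 Y24.432 F670
G01 X53.554 Y203.068 F670
G01 X53.049 Y146.759 F670
M5
G00 X0.000 Y0.000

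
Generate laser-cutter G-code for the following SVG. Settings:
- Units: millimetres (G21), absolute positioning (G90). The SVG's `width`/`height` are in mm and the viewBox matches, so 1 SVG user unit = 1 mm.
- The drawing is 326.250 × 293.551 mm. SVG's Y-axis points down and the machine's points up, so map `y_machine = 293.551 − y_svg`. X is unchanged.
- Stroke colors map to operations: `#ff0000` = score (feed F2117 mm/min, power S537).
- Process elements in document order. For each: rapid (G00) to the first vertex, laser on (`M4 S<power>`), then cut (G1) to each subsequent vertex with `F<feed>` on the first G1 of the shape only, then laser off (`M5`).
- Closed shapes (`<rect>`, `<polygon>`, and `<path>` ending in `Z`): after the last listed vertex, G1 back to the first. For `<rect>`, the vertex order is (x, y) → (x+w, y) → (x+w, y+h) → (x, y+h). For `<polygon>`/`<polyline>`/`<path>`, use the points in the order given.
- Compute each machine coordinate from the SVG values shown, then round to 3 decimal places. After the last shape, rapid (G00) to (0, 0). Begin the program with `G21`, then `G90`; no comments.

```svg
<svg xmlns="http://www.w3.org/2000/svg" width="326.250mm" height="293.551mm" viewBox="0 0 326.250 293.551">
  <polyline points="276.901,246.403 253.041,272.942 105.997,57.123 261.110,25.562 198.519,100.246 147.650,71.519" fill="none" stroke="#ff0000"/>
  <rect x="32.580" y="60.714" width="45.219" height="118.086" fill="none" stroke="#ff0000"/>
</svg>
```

viewBox `0 0 326.250 293.551` with mm width/height → 1 unit = 1 mm. Flip: y_m = 293.551 − y_svg.

**Shape 1** — `<polyline>` open polyline, stroke `#ff0000` → score (S537, F2117). Machine vertices: (276.901,47.148) → (253.041,20.609) → (105.997,236.428) → (261.110,267.989) → (198.519,193.305) → (147.650,222.032). Open path.

**Shape 2** — `<rect>` rectangle, stroke `#ff0000` → score (S537, F2117). Machine vertices: (32.580,232.837) → (77.799,232.837) → (77.799,114.751) → (32.580,114.751) → (32.580,232.837). Closed: final G1 returns to the first vertex.

G21
G90
G00 X276.901 Y47.148
M4 S537
G1 X253.041 Y20.609 F2117
G1 X105.997 Y236.428
G1 X261.110 Y267.989
G1 X198.519 Y193.305
G1 X147.650 Y222.032
M5
G00 X32.580 Y232.837
M4 S537
G1 X77.799 Y232.837 F2117
G1 X77.799 Y114.751
G1 X32.580 Y114.751
G1 X32.580 Y232.837
M5
G00 X0.000 Y0.000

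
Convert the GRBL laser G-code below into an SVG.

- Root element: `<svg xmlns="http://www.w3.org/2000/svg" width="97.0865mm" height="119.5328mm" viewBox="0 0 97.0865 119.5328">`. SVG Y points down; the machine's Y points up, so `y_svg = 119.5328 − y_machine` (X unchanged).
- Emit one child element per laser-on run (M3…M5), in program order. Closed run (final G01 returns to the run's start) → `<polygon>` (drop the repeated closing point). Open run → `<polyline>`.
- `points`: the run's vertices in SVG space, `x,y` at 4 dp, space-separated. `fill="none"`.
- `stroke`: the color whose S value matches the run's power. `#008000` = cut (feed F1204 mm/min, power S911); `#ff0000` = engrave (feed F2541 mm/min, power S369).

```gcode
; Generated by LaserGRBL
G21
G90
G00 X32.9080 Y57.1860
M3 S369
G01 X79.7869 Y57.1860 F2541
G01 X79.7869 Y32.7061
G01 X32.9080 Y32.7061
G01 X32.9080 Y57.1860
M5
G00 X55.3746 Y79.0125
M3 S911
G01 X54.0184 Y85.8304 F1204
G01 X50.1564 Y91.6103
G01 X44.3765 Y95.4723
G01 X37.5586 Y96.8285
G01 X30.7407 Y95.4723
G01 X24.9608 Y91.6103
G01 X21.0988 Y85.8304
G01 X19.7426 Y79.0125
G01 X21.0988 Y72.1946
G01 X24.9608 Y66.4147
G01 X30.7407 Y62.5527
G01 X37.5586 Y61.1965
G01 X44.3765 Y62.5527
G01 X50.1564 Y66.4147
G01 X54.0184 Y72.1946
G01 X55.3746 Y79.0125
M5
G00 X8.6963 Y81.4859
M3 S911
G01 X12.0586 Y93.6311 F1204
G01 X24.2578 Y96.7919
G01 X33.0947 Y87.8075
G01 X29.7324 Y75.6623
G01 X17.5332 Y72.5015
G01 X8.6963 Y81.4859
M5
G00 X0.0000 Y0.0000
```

Each laser-on run becomes one SVG element. Flip Y back into SVG space with y_svg = 119.5328 − y_machine.

Run 1: power S369 maps to stroke `#ff0000` (engrave). The run returns to its start, so emit a `<polygon>` with points (Y-flipped): 32.9080,62.3468 79.7869,62.3468 79.7869,86.8267 32.9080,86.8267.

Run 2: power S911 maps to stroke `#008000` (cut). The run returns to its start, so emit a `<polygon>` with points (Y-flipped): 55.3746,40.5203 54.0184,33.7024 50.1564,27.9225 44.3765,24.0605 37.5586,22.7043 30.7407,24.0605 24.9608,27.9225 21.0988,33.7024 19.7426,40.5203 21.0988,47.3382 24.9608,53.1181 30.7407,56.9801 37.5586,58.3363 44.3765,56.9801 50.1564,53.1181 54.0184,47.3382.

Run 3: power S911 maps to stroke `#008000` (cut). The run returns to its start, so emit a `<polygon>` with points (Y-flipped): 8.6963,38.0469 12.0586,25.9017 24.2578,22.7409 33.0947,31.7253 29.7324,43.8705 17.5332,47.0313.

<svg xmlns="http://www.w3.org/2000/svg" width="97.0865mm" height="119.5328mm" viewBox="0 0 97.0865 119.5328">
  <polygon points="32.9080,62.3468 79.7869,62.3468 79.7869,86.8267 32.9080,86.8267" fill="none" stroke="#ff0000"/>
  <polygon points="55.3746,40.5203 54.0184,33.7024 50.1564,27.9225 44.3765,24.0605 37.5586,22.7043 30.7407,24.0605 24.9608,27.9225 21.0988,33.7024 19.7426,40.5203 21.0988,47.3382 24.9608,53.1181 30.7407,56.9801 37.5586,58.3363 44.3765,56.9801 50.1564,53.1181 54.0184,47.3382" fill="none" stroke="#008000"/>
  <polygon points="8.6963,38.0469 12.0586,25.9017 24.2578,22.7409 33.0947,31.7253 29.7324,43.8705 17.5332,47.0313" fill="none" stroke="#008000"/>
</svg>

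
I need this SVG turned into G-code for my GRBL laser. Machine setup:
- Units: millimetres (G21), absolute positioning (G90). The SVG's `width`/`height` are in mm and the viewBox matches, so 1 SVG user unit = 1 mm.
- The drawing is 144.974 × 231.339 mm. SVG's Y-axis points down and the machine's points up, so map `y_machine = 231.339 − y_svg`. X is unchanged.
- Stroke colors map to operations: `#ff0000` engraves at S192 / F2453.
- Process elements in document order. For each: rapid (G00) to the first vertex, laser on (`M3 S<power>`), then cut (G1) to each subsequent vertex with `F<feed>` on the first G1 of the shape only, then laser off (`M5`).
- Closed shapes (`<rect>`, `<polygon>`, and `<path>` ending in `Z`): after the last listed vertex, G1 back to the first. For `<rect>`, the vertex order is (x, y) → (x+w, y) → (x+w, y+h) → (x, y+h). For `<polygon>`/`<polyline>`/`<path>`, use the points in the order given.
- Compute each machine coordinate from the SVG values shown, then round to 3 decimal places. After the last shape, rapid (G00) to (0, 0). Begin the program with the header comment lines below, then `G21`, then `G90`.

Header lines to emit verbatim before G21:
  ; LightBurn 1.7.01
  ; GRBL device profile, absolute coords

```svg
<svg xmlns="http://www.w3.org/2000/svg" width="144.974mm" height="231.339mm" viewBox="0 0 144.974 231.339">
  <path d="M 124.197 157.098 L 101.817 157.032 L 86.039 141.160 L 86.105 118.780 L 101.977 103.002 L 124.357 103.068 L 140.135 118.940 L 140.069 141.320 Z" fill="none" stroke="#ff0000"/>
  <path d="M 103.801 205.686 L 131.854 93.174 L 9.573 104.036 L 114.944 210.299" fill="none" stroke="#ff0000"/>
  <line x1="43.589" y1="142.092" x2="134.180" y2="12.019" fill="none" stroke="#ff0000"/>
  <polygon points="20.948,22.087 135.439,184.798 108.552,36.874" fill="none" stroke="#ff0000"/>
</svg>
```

; LightBurn 1.7.01
; GRBL device profile, absolute coords
G21
G90
G00 X124.197 Y74.241
M3 S192
G1 X101.817 Y74.307 F2453
G1 X86.039 Y90.179
G1 X86.105 Y112.559
G1 X101.977 Y128.337
G1 X124.357 Y128.271
G1 X140.135 Y112.399
G1 X140.069 Y90.019
G1 X124.197 Y74.241
M5
G00 X103.801 Y25.653
M3 S192
G1 X131.854 Y138.165 F2453
G1 X9.573 Y127.303
G1 X114.944 Y21.040
M5
G00 X43.589 Y89.247
M3 S192
G1 X134.180 Y219.320 F2453
M5
G00 X20.948 Y209.252
M3 S192
G1 X135.439 Y46.541 F2453
G1 X108.552 Y194.465
G1 X20.948 Y209.252
M5
G00 X0.000 Y0.000

viewBox `0 0 144.974 231.339` with mm width/height → 1 unit = 1 mm. Flip: y_m = 231.339 − y_svg.

**Shape 1** — `<path>` regular polygon, stroke `#ff0000` → engrave (S192, F2453). Machine vertices: (124.197,74.241) → (101.817,74.307) → (86.039,90.179) → (86.105,112.559) → (101.977,128.337) → (124.357,128.271) → (140.135,112.399) → (140.069,90.019) → (124.197,74.241). Closed: final G1 returns to the first vertex.

**Shape 2** — `<path>` open polyline, stroke `#ff0000` → engrave (S192, F2453). Machine vertices: (103.801,25.653) → (131.854,138.165) → (9.573,127.303) → (114.944,21.040). Open path.

**Shape 3** — `<line>` line segment, stroke `#ff0000` → engrave (S192, F2453). Machine vertices: (43.589,89.247) → (134.180,219.320). Open path.

**Shape 4** — `<polygon>` closed polygon, stroke `#ff0000` → engrave (S192, F2453). Machine vertices: (20.948,209.252) → (135.439,46.541) → (108.552,194.465) → (20.948,209.252). Closed: final G1 returns to the first vertex.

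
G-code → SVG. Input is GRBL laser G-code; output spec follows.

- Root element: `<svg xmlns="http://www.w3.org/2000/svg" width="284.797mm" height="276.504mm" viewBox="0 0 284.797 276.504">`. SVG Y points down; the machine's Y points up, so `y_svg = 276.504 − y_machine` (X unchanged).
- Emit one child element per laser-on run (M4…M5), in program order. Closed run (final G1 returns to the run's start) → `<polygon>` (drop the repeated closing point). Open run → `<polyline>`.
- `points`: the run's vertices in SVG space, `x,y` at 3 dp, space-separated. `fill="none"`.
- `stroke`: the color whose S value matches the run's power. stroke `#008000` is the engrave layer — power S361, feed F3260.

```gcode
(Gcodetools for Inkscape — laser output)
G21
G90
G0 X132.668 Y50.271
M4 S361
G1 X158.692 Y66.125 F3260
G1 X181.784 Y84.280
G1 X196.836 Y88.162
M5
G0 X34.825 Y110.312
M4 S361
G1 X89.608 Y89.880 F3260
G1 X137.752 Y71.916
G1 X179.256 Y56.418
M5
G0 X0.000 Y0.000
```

<svg xmlns="http://www.w3.org/2000/svg" width="284.797mm" height="276.504mm" viewBox="0 0 284.797 276.504">
  <polyline points="132.668,226.233 158.692,210.379 181.784,192.224 196.836,188.342" fill="none" stroke="#008000"/>
  <polyline points="34.825,166.192 89.608,186.624 137.752,204.588 179.256,220.086" fill="none" stroke="#008000"/>
</svg>

Each laser-on run becomes one SVG element. Flip Y back into SVG space with y_svg = 276.504 − y_machine. Every run uses S361, so all elements get stroke `#008000` (engrave).

Run 1: The run is open, so emit a `<polyline>` with points (Y-flipped): 132.668,226.233 158.692,210.379 181.784,192.224 196.836,188.342.

Run 2: The run is open, so emit a `<polyline>` with points (Y-flipped): 34.825,166.192 89.608,186.624 137.752,204.588 179.256,220.086.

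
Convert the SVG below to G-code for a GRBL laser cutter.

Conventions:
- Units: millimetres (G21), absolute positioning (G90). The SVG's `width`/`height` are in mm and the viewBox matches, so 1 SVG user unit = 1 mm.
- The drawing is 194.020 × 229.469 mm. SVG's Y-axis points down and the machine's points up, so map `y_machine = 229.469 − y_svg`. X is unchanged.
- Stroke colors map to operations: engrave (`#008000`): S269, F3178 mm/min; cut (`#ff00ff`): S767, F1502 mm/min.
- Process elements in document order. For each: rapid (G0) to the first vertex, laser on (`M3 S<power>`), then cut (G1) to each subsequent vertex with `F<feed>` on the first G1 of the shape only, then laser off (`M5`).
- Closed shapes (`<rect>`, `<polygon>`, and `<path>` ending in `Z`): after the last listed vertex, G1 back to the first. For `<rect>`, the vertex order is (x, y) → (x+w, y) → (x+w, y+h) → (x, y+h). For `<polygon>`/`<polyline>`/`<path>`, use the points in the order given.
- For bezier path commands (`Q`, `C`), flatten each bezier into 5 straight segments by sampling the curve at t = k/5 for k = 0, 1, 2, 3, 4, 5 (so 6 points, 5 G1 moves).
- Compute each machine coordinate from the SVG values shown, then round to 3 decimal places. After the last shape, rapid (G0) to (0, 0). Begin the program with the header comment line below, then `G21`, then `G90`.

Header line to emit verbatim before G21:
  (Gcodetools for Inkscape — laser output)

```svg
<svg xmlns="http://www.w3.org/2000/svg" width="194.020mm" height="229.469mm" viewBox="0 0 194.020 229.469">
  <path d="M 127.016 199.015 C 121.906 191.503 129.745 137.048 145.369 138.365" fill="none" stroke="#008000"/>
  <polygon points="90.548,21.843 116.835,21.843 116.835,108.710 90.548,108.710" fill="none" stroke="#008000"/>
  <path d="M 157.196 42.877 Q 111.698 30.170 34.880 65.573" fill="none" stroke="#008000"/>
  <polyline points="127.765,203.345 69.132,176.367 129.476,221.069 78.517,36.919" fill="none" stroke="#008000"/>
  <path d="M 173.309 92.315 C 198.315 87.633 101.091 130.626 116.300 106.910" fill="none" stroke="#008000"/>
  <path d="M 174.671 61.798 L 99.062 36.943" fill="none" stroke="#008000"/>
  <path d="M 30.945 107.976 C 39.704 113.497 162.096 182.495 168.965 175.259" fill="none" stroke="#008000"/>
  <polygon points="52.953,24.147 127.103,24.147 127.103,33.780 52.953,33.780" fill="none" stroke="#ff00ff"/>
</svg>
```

Since the viewBox matches the mm dimensions, user units are millimetres directly. The only transform is the Y-flip y_m = 229.469 − y_svg.

Shape 1 is a cubic bezier drawn with `<path>`. Its stroke #008000 means engrave at S269, F3178. After flipping Y the toolpath is (127.016,30.454) → (125.463,39.773) → (126.769,55.427) → (130.687,72.488) → (136.970,86.023) → (145.369,91.104).

Shape 2 is a rectangle drawn with `<polygon>`. Its stroke #008000 means engrave at S269, F3178. After flipping Y the toolpath is (90.548,207.626) → (116.835,207.626) → (116.835,120.759) → (90.548,120.759) → (90.548,207.626), returning to the start.

Shape 3 is a quadratic bezier drawn with `<path>`. Its stroke #008000 means engrave at S269, F3178. After flipping Y the toolpath is (157.196,186.592) → (137.744,189.750) → (115.786,189.060) → (91.323,184.521) → (64.354,176.133) → (34.880,163.896).

Shape 4 is a open polyline drawn with `<polyline>`. Its stroke #008000 means engrave at S269, F3178. After flipping Y the toolpath is (127.765,26.124) → (69.132,53.102) → (129.476,8.400) → (78.517,192.550).

Shape 5 is a cubic bezier drawn with `<path>`. Its stroke #008000 means engrave at S269, F3178. After flipping Y the toolpath is (173.309,137.154) → (175.522,135.157) → (159.664,127.209) → (136.999,118.800) → (118.789,115.419) → (116.300,122.559).

Shape 6 is a line segment drawn with `<path>`. Its stroke #008000 means engrave at S269, F3178. After flipping Y the toolpath is (174.671,167.671) → (99.062,192.526).

Shape 7 is a cubic bezier drawn with `<path>`. Its stroke #008000 means engrave at S269, F3178. After flipping Y the toolpath is (30.945,121.493) → (48.003,111.681) → (81.334,93.340) → (119.937,73.178) → (152.814,57.899) → (168.965,54.210).

Shape 8 is a rectangle drawn with `<polygon>`. Its stroke #ff00ff means cut at S767, F1502. After flipping Y the toolpath is (52.953,205.322) → (127.103,205.322) → (127.103,195.689) → (52.953,195.689) → (52.953,205.322), returning to the start.

(Gcodetools for Inkscape — laser output)
G21
G90
G0 X127.016 Y30.454
M3 S269
G1 X125.463 Y39.773 F3178
G1 X126.769 Y55.427
G1 X130.687 Y72.488
G1 X136.970 Y86.023
G1 X145.369 Y91.104
M5
G0 X90.548 Y207.626
M3 S269
G1 X116.835 Y207.626 F3178
G1 X116.835 Y120.759
G1 X90.548 Y120.759
G1 X90.548 Y207.626
M5
G0 X157.196 Y186.592
M3 S269
G1 X137.744 Y189.750 F3178
G1 X115.786 Y189.060
G1 X91.323 Y184.521
G1 X64.354 Y176.133
G1 X34.880 Y163.896
M5
G0 X127.765 Y26.124
M3 S269
G1 X69.132 Y53.102 F3178
G1 X129.476 Y8.400
G1 X78.517 Y192.550
M5
G0 X173.309 Y137.154
M3 S269
G1 X175.522 Y135.157 F3178
G1 X159.664 Y127.209
G1 X136.999 Y118.800
G1 X118.789 Y115.419
G1 X116.300 Y122.559
M5
G0 X174.671 Y167.671
M3 S269
G1 X99.062 Y192.526 F3178
M5
G0 X30.945 Y121.493
M3 S269
G1 X48.003 Y111.681 F3178
G1 X81.334 Y93.340
G1 X119.937 Y73.178
G1 X152.814 Y57.899
G1 X168.965 Y54.210
M5
G0 X52.953 Y205.322
M3 S767
G1 X127.103 Y205.322 F1502
G1 X127.103 Y195.689
G1 X52.953 Y195.689
G1 X52.953 Y205.322
M5
G0 X0.000 Y0.000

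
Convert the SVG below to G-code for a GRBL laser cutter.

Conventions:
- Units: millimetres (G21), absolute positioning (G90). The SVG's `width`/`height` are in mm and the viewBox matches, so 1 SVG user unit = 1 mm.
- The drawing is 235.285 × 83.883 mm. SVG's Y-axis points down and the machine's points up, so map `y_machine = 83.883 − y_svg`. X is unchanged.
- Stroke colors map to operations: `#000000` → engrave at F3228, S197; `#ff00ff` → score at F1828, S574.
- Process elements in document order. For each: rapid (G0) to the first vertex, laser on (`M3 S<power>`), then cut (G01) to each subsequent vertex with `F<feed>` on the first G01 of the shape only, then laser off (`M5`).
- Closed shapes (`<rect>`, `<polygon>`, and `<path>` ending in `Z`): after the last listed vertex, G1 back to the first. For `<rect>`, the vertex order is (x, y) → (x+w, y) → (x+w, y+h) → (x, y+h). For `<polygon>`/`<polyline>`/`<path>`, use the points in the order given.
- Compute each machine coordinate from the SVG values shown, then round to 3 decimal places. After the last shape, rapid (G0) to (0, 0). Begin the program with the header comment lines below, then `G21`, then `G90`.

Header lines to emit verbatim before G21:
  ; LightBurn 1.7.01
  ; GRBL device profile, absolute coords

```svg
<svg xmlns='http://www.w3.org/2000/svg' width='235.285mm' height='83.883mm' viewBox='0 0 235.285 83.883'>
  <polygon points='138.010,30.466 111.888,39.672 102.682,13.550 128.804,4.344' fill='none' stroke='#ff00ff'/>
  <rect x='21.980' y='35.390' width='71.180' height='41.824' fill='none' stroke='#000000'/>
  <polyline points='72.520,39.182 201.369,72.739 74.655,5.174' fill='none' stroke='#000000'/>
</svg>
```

1 u = 1 mm; y_m = 83.883 − y.

[1] `<polygon>` regular polygon, #ff00ff→score S574 F1828: (138.010,53.417) → (111.888,44.211) → (102.682,70.333) → (128.804,79.539) → (138.010,53.417) (closed)

[2] `<rect>` rectangle, #000000→engrave S197 F3228: (21.980,48.493) → (93.160,48.493) → (93.160,6.669) → (21.980,6.669) → (21.980,48.493) (closed)

[3] `<polyline>` open polyline, #000000→engrave S197 F3228: (72.520,44.701) → (201.369,11.144) → (74.655,78.709)

; LightBurn 1.7.01
; GRBL device profile, absolute coords
G21
G90
G0 X138.010 Y53.417
M3 S574
G01 X111.888 Y44.211 F1828
G01 X102.682 Y70.333
G01 X128.804 Y79.539
G01 X138.010 Y53.417
M5
G0 X21.980 Y48.493
M3 S197
G01 X93.160 Y48.493 F3228
G01 X93.160 Y6.669
G01 X21.980 Y6.669
G01 X21.980 Y48.493
M5
G0 X72.520 Y44.701
M3 S197
G01 X201.369 Y11.144 F3228
G01 X74.655 Y78.709
M5
G0 X0.000 Y0.000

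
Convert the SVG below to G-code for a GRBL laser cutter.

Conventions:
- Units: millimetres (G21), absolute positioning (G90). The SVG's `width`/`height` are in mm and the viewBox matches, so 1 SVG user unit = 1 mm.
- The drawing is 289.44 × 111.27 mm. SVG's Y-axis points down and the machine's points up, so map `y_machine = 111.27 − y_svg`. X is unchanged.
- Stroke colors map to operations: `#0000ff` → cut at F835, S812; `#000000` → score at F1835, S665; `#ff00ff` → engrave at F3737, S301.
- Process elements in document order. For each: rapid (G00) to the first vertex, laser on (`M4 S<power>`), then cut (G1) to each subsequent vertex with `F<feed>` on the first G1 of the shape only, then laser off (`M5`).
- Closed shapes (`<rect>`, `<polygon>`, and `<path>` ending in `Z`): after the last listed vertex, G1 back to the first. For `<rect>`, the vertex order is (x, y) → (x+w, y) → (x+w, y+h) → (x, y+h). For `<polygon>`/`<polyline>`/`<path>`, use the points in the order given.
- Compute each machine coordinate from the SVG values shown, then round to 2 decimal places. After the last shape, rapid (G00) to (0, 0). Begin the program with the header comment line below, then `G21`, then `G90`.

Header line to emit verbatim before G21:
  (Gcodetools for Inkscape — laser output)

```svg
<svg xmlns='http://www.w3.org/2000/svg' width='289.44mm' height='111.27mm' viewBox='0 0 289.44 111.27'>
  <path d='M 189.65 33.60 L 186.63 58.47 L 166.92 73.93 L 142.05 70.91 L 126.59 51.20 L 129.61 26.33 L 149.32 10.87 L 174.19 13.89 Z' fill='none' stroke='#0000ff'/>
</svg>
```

viewBox `0 0 289.44 111.27` with mm width/height → 1 unit = 1 mm. Flip: y_m = 111.27 − y_svg.

**Shape 1** — `<path>` regular polygon, stroke `#0000ff` → cut (S812, F835). Machine vertices: (189.65,77.67) → (186.63,52.80) → (166.92,37.34) → (142.05,40.36) → (126.59,60.07) → (129.61,84.94) → (149.32,100.40) → (174.19,97.38) → (189.65,77.67). Closed: final G1 returns to the first vertex.

(Gcodetools for Inkscape — laser output)
G21
G90
G00 X189.65 Y77.67
M4 S812
G1 X186.63 Y52.80 F835
G1 X166.92 Y37.34
G1 X142.05 Y40.36
G1 X126.59 Y60.07
G1 X129.61 Y84.94
G1 X149.32 Y100.40
G1 X174.19 Y97.38
G1 X189.65 Y77.67
M5
G00 X0.00 Y0.00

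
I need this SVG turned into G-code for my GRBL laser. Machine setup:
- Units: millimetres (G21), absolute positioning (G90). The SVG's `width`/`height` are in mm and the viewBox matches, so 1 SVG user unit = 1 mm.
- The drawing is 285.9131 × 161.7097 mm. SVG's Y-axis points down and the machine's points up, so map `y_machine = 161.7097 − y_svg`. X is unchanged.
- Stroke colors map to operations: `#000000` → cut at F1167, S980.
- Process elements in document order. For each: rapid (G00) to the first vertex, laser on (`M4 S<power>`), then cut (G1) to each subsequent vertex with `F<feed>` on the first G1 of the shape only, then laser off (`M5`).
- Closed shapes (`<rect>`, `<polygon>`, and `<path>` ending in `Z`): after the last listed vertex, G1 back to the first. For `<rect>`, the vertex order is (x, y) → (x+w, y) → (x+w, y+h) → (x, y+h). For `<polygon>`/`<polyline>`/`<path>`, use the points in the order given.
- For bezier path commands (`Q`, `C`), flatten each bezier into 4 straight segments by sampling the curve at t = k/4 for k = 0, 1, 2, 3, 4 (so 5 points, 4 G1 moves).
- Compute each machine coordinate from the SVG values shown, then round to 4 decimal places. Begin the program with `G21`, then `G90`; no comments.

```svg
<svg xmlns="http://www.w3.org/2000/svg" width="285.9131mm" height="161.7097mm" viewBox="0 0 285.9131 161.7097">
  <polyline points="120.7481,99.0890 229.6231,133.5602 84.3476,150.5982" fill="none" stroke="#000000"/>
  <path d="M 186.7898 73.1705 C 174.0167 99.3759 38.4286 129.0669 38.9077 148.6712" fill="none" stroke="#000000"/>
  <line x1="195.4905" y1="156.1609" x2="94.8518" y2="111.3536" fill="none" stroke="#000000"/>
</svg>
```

1 u = 1 mm; y_m = 161.7097 − y.

[1] `<polyline>` open polyline, #000000→cut S980 F1167: (120.7481,62.6207) → (229.6231,28.1495) → (84.3476,11.1115)

[2] `<path>` cubic bezier, #000000→cut S980 F1167: (186.7898,88.5392) → (158.2272,68.4437) → (107.8792,48.3134) → (60.0159,29.4209) → (38.9077,13.0385)

[3] `<line>` line segment, #000000→cut S980 F1167: (195.4905,5.5488) → (94.8518,50.3561)

G21
G90
G00 X120.7481 Y62.6207
M4 S980
G1 X229.6231 Y28.1495 F1167
G1 X84.3476 Y11.1115
M5
G00 X186.7898 Y88.5392
M4 S980
G1 X158.2272 Y68.4437 F1167
G1 X107.8792 Y48.3134
G1 X60.0159 Y29.4209
G1 X38.9077 Y13.0385
M5
G00 X195.4905 Y5.5488
M4 S980
G1 X94.8518 Y50.3561 F1167
M5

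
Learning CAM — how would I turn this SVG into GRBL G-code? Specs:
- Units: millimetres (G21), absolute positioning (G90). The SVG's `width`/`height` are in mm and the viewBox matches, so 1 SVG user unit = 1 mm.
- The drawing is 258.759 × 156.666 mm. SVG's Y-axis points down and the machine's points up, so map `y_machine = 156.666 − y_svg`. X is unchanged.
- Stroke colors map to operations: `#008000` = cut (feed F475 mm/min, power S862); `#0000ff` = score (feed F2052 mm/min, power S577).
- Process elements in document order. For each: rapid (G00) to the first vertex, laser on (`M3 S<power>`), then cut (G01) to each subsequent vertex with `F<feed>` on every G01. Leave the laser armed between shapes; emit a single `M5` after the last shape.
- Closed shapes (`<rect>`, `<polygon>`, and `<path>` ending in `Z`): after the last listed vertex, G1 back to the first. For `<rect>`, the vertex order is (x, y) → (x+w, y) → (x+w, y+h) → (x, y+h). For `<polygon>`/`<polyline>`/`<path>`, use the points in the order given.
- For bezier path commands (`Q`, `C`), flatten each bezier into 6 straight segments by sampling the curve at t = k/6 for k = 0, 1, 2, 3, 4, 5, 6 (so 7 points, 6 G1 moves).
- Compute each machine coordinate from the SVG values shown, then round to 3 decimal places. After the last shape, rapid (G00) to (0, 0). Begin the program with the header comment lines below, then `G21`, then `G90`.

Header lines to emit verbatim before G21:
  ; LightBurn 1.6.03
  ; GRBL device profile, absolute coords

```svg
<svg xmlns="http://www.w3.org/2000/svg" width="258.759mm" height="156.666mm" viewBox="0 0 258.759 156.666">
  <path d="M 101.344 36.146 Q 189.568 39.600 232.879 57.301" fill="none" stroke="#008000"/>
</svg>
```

viewBox `0 0 258.759 156.666` with mm width/height → 1 unit = 1 mm. Flip: y_m = 156.666 − y_svg.

**Shape 1** — `<path>` quadratic bezier, stroke `#008000` → cut (S862, F475). Control points (SVG): P0=(101.344,36.146), P1=(189.568,39.600), P2=(232.879,57.301); sampled at t=k/6. Machine vertices: (101.344,120.520) → (129.504,118.973) → (155.170,116.634) → (178.340,113.504) → (199.015,109.583) → (217.194,104.870) → (232.879,99.365). Open path.

; LightBurn 1.6.03
; GRBL device profile, absolute coords
G21
G90
G00 X101.344 Y120.520
M3 S862
G01 X129.504 Y118.973 F475
G01 X155.170 Y116.634 F475
G01 X178.340 Y113.504 F475
G01 X199.015 Y109.583 F475
G01 X217.194 Y104.870 F475
G01 X232.879 Y99.365 F475
M5
G00 X0.000 Y0.000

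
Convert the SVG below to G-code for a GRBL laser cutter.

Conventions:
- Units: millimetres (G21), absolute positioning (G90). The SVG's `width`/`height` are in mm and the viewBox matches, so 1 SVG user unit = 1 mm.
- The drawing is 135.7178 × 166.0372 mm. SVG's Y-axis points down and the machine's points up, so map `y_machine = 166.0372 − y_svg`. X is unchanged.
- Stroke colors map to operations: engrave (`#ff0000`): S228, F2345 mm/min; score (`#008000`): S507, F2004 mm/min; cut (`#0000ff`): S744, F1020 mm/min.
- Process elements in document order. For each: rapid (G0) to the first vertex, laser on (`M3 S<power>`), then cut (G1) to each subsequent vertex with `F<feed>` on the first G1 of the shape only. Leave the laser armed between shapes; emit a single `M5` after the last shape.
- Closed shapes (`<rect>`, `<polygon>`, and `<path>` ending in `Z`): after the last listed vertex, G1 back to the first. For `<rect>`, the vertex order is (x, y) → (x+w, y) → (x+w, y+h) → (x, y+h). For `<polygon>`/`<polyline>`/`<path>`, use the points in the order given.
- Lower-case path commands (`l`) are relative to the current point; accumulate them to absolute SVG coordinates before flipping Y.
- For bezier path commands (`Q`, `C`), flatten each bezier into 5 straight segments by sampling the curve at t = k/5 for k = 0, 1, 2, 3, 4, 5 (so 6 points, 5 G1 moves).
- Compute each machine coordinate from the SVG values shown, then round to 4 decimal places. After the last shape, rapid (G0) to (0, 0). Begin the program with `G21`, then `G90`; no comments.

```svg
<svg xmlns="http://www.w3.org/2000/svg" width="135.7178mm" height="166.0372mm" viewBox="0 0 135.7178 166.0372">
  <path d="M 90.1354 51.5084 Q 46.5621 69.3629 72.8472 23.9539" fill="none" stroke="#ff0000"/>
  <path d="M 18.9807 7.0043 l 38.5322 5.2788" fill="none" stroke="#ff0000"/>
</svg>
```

1 u = 1 mm; y_m = 166.0372 − y.

[1] `<path>` quadratic bezier, #ff0000→engrave S228 F2345: (90.1354,114.5288) → (75.5004,109.9175) → (66.4541,110.3674) → (62.9965,115.8783) → (65.1275,126.4502) → (72.8472,142.0833)

[2] `<path>` line segment, #ff0000→engrave S228 F2345: (18.9807,159.0329) → (57.5129,153.7541)

G21
G90
G0 X90.1354 Y114.5288
M3 S228
G1 X75.5004 Y109.9175 F2345
G1 X66.4541 Y110.3674
G1 X62.9965 Y115.8783
G1 X65.1275 Y126.4502
G1 X72.8472 Y142.0833
G0 X18.9807 Y159.0329
M3 S228
G1 X57.5129 Y153.7541 F2345
M5
G0 X0.0000 Y0.0000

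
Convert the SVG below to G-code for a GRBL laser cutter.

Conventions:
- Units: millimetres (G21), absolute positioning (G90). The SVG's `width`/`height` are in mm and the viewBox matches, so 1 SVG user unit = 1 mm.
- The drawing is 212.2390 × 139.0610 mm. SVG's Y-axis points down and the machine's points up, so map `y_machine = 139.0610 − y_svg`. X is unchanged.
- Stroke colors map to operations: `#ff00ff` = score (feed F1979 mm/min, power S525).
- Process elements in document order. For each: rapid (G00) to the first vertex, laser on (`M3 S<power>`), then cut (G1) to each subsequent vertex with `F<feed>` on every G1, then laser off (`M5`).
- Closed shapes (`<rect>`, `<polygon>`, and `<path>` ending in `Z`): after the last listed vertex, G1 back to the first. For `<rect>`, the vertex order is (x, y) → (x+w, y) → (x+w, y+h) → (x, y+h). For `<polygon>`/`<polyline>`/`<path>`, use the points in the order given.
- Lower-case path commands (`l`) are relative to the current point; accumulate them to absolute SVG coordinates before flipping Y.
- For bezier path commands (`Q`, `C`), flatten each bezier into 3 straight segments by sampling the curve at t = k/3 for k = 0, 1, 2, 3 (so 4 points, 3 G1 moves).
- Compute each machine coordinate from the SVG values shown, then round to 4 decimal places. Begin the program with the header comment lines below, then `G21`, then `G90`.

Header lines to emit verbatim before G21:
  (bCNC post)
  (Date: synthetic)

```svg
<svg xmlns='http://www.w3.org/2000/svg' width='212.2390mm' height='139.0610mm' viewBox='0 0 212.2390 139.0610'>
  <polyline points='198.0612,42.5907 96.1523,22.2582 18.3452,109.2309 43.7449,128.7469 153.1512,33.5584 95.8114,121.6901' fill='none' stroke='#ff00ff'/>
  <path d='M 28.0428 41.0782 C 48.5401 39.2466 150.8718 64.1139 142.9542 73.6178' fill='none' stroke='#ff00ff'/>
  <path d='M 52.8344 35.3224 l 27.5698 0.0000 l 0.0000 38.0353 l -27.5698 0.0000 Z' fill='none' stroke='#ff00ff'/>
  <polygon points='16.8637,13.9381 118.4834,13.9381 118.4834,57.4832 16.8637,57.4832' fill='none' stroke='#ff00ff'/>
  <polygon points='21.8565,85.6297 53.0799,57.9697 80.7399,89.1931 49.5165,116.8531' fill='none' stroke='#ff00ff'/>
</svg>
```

(bCNC post)
(Date: synthetic)
G21
G90
G00 X198.0612 Y96.4703
M3 S525
G1 X96.1523 Y116.8028 F1979
G1 X18.3452 Y29.8301 F1979
G1 X43.7449 Y10.3141 F1979
G1 X153.1512 Y105.5026 F1979
G1 X95.8114 Y17.3709 F1979
M5
G00 X28.0428 Y97.9828
M3 S525
G1 X68.7040 Y92.4726 F1979
G1 X121.2362 Y78.5104 F1979
G1 X142.9542 Y65.4432 F1979
M5
G00 X52.8344 Y103.7386
M3 S525
G1 X80.4042 Y103.7386 F1979
G1 X80.4042 Y65.7033 F1979
G1 X52.8344 Y65.7033 F1979
G1 X52.8344 Y103.7386 F1979
M5
G00 X16.8637 Y125.1229
M3 S525
G1 X118.4834 Y125.1229 F1979
G1 X118.4834 Y81.5778 F1979
G1 X16.8637 Y81.5778 F1979
G1 X16.8637 Y125.1229 F1979
M5
G00 X21.8565 Y53.4313
M3 S525
G1 X53.0799 Y81.0913 F1979
G1 X80.7399 Y49.8679 F1979
G1 X49.5165 Y22.2079 F1979
G1 X21.8565 Y53.4313 F1979
M5

1 u = 1 mm; y_m = 139.0610 − y.

[1] `<polyline>` open polyline, #ff00ff→score S525 F1979: (198.0612,96.4703) → (96.1523,116.8028) → (18.3452,29.8301) → (43.7449,10.3141) → (153.1512,105.5026) → (95.8114,17.3709)

[2] `<path>` cubic bezier, #ff00ff→score S525 F1979: (28.0428,97.9828) → (68.7040,92.4726) → (121.2362,78.5104) → (142.9542,65.4432)

[3] `<path>` rectangle, #ff00ff→score S525 F1979: (52.8344,103.7386) → (80.4042,103.7386) → (80.4042,65.7033) → (52.8344,65.7033) → (52.8344,103.7386) (closed)

[4] `<polygon>` rectangle, #ff00ff→score S525 F1979: (16.8637,125.1229) → (118.4834,125.1229) → (118.4834,81.5778) → (16.8637,81.5778) → (16.8637,125.1229) (closed)

[5] `<polygon>` regular polygon, #ff00ff→score S525 F1979: (21.8565,53.4313) → (53.0799,81.0913) → (80.7399,49.8679) → (49.5165,22.2079) → (21.8565,53.4313) (closed)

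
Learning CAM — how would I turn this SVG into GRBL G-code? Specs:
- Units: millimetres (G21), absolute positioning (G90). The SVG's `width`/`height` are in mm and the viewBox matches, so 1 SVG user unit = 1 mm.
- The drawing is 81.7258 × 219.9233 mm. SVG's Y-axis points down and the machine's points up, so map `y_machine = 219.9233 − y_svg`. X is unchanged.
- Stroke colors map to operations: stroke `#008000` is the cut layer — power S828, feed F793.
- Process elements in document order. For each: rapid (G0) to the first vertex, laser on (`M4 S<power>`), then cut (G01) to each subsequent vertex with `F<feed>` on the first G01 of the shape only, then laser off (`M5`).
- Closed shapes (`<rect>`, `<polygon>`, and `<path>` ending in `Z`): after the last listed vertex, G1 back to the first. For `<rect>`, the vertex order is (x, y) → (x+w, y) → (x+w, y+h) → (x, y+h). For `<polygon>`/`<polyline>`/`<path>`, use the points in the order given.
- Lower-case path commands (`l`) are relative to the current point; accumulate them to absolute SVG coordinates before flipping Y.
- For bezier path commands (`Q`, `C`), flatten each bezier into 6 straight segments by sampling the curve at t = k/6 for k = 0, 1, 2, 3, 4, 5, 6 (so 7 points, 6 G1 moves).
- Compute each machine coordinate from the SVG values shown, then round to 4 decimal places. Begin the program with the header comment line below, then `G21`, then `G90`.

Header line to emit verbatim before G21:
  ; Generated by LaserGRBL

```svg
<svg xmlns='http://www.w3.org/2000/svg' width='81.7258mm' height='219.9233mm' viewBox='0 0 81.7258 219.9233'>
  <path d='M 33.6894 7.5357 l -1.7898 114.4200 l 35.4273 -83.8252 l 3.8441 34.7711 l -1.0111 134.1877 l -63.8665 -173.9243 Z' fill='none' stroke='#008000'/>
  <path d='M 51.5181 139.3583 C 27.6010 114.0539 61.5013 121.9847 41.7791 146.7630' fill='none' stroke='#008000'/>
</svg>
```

viewBox `0 0 81.7258 219.9233` with mm width/height → 1 unit = 1 mm. Flip: y_m = 219.9233 − y_svg.

**Shape 1** — `<path>` closed polygon, stroke `#008000` → cut (S828, F793). Machine vertices: (33.6894,212.3876) → (31.8996,97.9676) → (67.3269,181.7928) → (71.1710,147.0217) → (70.1599,12.8340) → (6.2934,186.7583) → (33.6894,212.3876). Closed: final G1 returns to the first vertex.

**Shape 2** — `<path>` cubic bezier, stroke `#008000` → cut (S828, F793). Control points (SVG): P0=(51.5181,139.3583), P1=(27.6010,114.0539), P2=(61.5013,121.9847), P3=(41.7791,146.7630); sampled at t=k/6. Machine vertices: (51.5181,80.5650) → (43.8617,90.5235) → (42.7461,95.3980) → (45.0755,95.6437) → (47.7545,91.7158) → (47.6876,84.0696) → (41.7791,73.1603). Open path.

; Generated by LaserGRBL
G21
G90
G0 X33.6894 Y212.3876
M4 S828
G01 X31.8996 Y97.9676 F793
G01 X67.3269 Y181.7928
G01 X71.1710 Y147.0217
G01 X70.1599 Y12.8340
G01 X6.2934 Y186.7583
G01 X33.6894 Y212.3876
M5
G0 X51.5181 Y80.5650
M4 S828
G01 X43.8617 Y90.5235 F793
G01 X42.7461 Y95.3980
G01 X45.0755 Y95.6437
G01 X47.7545 Y91.7158
G01 X47.6876 Y84.0696
G01 X41.7791 Y73.1603
M5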